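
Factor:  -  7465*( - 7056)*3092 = 2^6*3^2* 5^1* 7^2*773^1*1493^1 = 162865039680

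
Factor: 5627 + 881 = 2^2 * 1627^1 = 6508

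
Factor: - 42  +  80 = 2^1 * 19^1  =  38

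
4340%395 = 390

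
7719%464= 295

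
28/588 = 1/21 = 0.05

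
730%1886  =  730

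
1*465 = 465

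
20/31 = 20/31  =  0.65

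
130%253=130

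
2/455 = 2/455 = 0.00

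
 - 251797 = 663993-915790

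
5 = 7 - 2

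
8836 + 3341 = 12177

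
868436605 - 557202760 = 311233845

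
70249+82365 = 152614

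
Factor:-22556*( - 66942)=1509943752 = 2^3*3^2 * 3719^1*5639^1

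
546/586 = 273/293 =0.93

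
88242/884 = 99 + 363/442 = 99.82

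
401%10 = 1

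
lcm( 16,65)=1040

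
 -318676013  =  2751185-321427198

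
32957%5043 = 2699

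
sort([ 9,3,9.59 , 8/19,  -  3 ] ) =[ - 3, 8/19,3,  9, 9.59 ] 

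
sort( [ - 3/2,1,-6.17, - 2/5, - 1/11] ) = [ - 6.17, - 3/2,  -  2/5 , - 1/11,  1]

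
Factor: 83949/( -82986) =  - 27983/27662 = -2^( - 1)*13831^( -1)*27983^1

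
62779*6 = 376674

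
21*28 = 588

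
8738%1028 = 514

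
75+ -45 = 30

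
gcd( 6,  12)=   6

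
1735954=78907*22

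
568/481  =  568/481 =1.18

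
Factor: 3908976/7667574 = 2^3 * 31^1*37^1*41^ ( - 1)* 439^( - 1 ) = 9176/17999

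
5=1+4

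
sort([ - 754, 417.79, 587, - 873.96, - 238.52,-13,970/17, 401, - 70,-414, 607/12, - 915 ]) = [  -  915, - 873.96, - 754, - 414, - 238.52, - 70, - 13, 607/12,970/17, 401, 417.79,587]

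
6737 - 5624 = 1113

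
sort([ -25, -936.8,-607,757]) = [ - 936.8, - 607,-25,757 ]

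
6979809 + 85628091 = 92607900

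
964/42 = 22 + 20/21 = 22.95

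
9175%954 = 589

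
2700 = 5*540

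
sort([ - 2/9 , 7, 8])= [ - 2/9,7,8 ] 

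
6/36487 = 6/36487=0.00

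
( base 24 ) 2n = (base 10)71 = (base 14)51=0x47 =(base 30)2b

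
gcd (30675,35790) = 15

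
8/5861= 8/5861 = 0.00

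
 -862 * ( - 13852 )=11940424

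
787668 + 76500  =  864168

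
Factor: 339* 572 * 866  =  2^3*3^1*11^1 * 13^1*113^1*433^1 = 167924328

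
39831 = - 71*( - 561)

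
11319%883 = 723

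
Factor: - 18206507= - 11^2 * 17^1 *53^1*167^1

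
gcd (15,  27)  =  3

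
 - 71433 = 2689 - 74122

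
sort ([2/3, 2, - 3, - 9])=[ - 9, - 3, 2/3,2 ]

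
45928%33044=12884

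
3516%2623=893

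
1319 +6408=7727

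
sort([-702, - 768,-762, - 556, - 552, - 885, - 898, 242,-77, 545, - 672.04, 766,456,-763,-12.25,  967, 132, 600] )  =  [-898, -885,-768, - 763,-762,-702, - 672.04, -556 , - 552, - 77, - 12.25, 132, 242, 456,  545, 600, 766, 967]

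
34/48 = 17/24=0.71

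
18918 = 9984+8934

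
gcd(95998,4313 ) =1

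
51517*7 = 360619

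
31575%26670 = 4905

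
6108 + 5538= 11646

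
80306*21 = 1686426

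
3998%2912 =1086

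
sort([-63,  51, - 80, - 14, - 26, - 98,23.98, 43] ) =[ -98,-80, - 63,-26 , - 14, 23.98,43, 51 ] 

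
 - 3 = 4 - 7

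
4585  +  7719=12304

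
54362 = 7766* 7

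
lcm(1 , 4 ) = 4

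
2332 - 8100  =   - 5768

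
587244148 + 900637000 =1487881148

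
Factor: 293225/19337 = 925/61 = 5^2*37^1 * 61^( - 1)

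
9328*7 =65296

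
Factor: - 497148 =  - 2^2*3^1*17^1*2437^1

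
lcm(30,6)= 30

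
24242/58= 12121/29  =  417.97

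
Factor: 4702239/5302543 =3^3*103^( - 1) * 51481^( - 1 )*174157^1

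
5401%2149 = 1103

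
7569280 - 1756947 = 5812333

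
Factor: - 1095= - 3^1*5^1*73^1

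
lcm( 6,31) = 186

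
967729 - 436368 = 531361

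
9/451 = 9/451 = 0.02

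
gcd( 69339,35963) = 1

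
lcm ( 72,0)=0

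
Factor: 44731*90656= 4055133536=2^5 * 41^1*1091^1 * 2833^1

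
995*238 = 236810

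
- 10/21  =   - 10/21  =  - 0.48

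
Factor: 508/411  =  2^2 * 3^( - 1) * 127^1 * 137^( - 1) 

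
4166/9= 462 + 8/9 = 462.89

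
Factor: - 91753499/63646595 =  - 5^(  -  1)*853^( - 1 )*5521^1 * 14923^( - 1 )*16619^1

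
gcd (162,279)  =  9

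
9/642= 3/214 = 0.01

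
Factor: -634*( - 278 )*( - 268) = - 47235536 = - 2^4*67^1 * 139^1*317^1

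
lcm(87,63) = 1827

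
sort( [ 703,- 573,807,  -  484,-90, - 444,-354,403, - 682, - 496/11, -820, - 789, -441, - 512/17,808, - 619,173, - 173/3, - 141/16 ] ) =[ - 820, - 789, - 682,  -  619, - 573, - 484, - 444, - 441, - 354 , - 90,  -  173/3, - 496/11, - 512/17,-141/16,173, 403, 703 , 807, 808]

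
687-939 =-252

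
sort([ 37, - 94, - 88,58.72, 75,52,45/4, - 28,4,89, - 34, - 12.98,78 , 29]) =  [  -  94, - 88, - 34, - 28, - 12.98, 4,45/4 , 29, 37,52,58.72,  75,78,89]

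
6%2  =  0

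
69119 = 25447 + 43672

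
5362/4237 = 5362/4237 = 1.27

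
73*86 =6278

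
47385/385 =9477/77 =123.08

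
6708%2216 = 60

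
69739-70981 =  - 1242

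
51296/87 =51296/87 = 589.61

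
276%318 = 276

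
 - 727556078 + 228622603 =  - 498933475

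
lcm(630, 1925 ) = 34650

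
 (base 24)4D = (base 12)91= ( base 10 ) 109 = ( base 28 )3P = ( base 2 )1101101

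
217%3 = 1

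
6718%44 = 30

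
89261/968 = 92 + 205/968 = 92.21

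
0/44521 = 0 = 0.00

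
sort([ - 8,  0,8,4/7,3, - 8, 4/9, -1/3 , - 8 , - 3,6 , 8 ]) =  [- 8,-8, - 8, - 3, - 1/3,0, 4/9, 4/7, 3, 6, 8, 8 ]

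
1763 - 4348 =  - 2585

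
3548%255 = 233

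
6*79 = 474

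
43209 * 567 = 24499503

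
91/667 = 91/667 = 0.14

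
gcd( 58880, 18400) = 3680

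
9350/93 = 100 + 50/93 = 100.54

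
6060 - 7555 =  - 1495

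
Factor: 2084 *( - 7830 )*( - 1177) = 19205956440 = 2^3*3^3*5^1*11^1*29^1*107^1*521^1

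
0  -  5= - 5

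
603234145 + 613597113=1216831258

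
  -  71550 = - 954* 75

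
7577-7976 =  - 399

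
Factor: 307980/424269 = 580/799 = 2^2*5^1*17^( - 1) * 29^1* 47^ ( - 1)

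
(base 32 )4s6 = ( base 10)4998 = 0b1001110000110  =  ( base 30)5GI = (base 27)6N3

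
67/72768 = 67/72768 = 0.00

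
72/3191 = 72/3191 = 0.02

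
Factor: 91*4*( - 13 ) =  - 4732 = - 2^2*7^1*13^2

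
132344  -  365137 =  -232793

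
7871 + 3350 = 11221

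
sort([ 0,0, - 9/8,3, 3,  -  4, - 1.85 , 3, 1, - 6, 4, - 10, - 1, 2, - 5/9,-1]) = [ - 10,-6 ,-4 ,-1.85, - 9/8, - 1, - 1, - 5/9,0, 0 , 1,2,3,3 , 3,4 ] 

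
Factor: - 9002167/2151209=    - 151^1*521^( - 1)*4129^( - 1)*59617^1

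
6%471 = 6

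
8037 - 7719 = 318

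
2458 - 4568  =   - 2110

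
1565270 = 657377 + 907893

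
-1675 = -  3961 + 2286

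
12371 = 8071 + 4300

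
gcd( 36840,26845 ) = 5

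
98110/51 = 98110/51 = 1923.73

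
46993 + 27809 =74802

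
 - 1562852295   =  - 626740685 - 936111610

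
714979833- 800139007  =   - 85159174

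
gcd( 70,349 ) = 1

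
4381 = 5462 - 1081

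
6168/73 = 6168/73 = 84.49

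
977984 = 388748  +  589236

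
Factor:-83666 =  -  2^1*11^1* 3803^1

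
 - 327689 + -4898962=-5226651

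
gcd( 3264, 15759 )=51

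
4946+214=5160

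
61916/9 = 6879 + 5/9 = 6879.56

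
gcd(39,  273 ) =39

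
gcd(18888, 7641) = 3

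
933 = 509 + 424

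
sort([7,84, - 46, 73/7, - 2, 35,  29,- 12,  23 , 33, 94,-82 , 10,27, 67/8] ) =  [ - 82, - 46, - 12 , - 2, 7,67/8 , 10, 73/7, 23, 27 , 29, 33, 35 , 84,94]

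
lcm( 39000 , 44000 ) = 1716000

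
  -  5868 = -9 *652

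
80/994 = 40/497 = 0.08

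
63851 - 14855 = 48996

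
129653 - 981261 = - 851608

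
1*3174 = 3174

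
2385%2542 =2385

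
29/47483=29/47483 = 0.00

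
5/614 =5/614 =0.01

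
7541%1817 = 273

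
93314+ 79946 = 173260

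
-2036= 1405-3441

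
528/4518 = 88/753 = 0.12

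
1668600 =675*2472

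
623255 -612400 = 10855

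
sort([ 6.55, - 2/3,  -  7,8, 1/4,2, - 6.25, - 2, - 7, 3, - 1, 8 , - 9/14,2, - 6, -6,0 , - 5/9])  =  [- 7, - 7, - 6.25 ,-6,  -  6, - 2, - 1, - 2/3, - 9/14,-5/9,0, 1/4, 2, 2, 3, 6.55, 8, 8]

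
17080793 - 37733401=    - 20652608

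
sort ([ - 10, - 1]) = [ - 10, - 1 ] 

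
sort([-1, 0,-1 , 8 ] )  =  [-1, - 1, 0, 8] 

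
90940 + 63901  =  154841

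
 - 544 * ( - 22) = 11968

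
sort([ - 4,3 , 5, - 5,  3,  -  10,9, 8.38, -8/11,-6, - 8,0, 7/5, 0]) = [  -  10, -8, - 6, - 5,-4 ,  -  8/11, 0,0,7/5, 3, 3,5,8.38, 9]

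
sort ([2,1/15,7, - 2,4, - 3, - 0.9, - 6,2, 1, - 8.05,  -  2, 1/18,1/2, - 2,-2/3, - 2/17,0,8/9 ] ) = [  -  8.05,  -  6, -3, -2, - 2,- 2, - 0.9,  -  2/3, - 2/17,0,1/18,1/15,1/2,8/9, 1,2 , 2,  4, 7] 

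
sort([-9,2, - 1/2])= [ - 9, - 1/2,2]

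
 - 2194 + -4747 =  - 6941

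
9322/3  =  3107 + 1/3 = 3107.33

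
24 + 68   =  92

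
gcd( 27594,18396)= 9198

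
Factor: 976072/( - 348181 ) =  - 2^3*17^1*7177^1*348181^( - 1 ) 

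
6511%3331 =3180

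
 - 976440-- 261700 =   -  714740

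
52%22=8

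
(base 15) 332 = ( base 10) 722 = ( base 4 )23102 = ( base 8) 1322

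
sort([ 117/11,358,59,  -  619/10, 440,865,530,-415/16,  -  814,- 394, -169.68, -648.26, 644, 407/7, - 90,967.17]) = [ - 814, - 648.26,  -  394 , - 169.68, -90,  -  619/10,-415/16,117/11, 407/7, 59, 358, 440,530,644,865, 967.17]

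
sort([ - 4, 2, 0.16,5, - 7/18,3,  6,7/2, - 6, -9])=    [-9, - 6, - 4, - 7/18,0.16,2,3,7/2,5,6]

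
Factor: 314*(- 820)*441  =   - 2^3*3^2*5^1*7^2*41^1*157^1 = - 113548680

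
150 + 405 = 555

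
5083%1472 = 667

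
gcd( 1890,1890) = 1890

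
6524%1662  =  1538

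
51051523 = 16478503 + 34573020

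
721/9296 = 103/1328 = 0.08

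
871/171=5+ 16/171 = 5.09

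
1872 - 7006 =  - 5134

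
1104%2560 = 1104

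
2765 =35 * 79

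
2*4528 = 9056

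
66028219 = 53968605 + 12059614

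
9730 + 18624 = 28354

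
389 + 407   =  796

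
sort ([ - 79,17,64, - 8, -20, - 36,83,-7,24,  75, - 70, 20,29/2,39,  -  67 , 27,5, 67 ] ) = [ - 79,- 70, - 67, - 36, - 20, - 8, - 7,  5 , 29/2, 17,  20,24,27,39,64,67 , 75,83]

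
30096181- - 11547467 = 41643648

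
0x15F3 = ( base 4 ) 1113303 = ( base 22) bd9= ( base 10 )5619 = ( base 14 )2095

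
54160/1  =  54160 =54160.00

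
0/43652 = 0 = 0.00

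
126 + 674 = 800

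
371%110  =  41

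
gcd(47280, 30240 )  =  240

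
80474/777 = 80474/777 =103.57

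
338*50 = 16900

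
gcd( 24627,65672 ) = 8209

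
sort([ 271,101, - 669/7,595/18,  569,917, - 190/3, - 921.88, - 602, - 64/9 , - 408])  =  [ - 921.88, - 602,  -  408, - 669/7, - 190/3 ,-64/9 , 595/18,  101,271,  569,917] 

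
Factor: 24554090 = 2^1*5^1*11^1*223219^1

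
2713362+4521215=7234577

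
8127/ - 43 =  - 189+0/1 = - 189.00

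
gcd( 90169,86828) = 1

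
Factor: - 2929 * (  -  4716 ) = 13813164= 2^2 * 3^2*29^1*101^1*131^1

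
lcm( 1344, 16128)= 16128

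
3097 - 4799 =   -  1702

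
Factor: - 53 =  - 53^1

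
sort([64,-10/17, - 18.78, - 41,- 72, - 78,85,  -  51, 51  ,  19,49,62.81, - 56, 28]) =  [-78,  -  72,  -  56, - 51, - 41, - 18.78 , - 10/17  ,  19,28 , 49,51, 62.81,64,  85]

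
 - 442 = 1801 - 2243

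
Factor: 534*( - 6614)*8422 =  - 2^3 * 3^1 * 89^1 * 3307^1 * 4211^1 = - 29745459672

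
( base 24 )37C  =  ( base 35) 1ji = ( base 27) 2GI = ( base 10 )1908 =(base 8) 3564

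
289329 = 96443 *3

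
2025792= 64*31653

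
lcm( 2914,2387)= 224378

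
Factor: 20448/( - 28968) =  - 12/17 = -2^2*3^1*17^( - 1) 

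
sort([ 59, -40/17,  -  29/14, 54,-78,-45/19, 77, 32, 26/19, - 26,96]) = [  -  78, - 26,-45/19, - 40/17,-29/14, 26/19, 32, 54, 59, 77 , 96]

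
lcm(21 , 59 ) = 1239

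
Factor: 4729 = 4729^1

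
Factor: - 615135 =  - 3^1*5^1*23^1*1783^1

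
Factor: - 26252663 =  - 26252663^1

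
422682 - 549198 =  - 126516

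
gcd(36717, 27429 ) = 3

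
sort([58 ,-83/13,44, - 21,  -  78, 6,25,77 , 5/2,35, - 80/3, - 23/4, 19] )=[ - 78, - 80/3, -21,- 83/13, - 23/4,  5/2, 6,19, 25,35,44 , 58,77] 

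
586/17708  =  293/8854 = 0.03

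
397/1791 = 397/1791 = 0.22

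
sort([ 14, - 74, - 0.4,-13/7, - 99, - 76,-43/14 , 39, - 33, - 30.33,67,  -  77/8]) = [ - 99,  -  76, - 74, - 33,  -  30.33,-77/8, -43/14,-13/7 , - 0.4, 14, 39,67 ] 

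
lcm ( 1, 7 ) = 7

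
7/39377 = 7/39377= 0.00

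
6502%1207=467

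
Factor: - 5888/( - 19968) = 23/78 =2^( - 1)*3^(-1)*13^(  -  1)*  23^1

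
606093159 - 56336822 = 549756337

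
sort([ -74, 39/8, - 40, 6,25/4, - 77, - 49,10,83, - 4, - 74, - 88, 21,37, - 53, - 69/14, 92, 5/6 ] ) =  [ - 88, - 77, - 74, - 74, - 53, - 49, - 40,-69/14,-4, 5/6,39/8, 6,25/4, 10, 21,37,83,92] 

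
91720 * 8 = 733760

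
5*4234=21170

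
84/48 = 7/4= 1.75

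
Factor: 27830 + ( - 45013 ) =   -  17183^1= - 17183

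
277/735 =277/735 = 0.38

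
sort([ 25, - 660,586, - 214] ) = [ - 660 ,  -  214,25,586 ] 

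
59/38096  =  59/38096 =0.00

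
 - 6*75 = -450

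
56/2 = 28= 28.00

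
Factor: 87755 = 5^1*17551^1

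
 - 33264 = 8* ( - 4158 )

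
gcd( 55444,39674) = 166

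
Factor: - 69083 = -7^1*71^1*139^1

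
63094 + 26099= 89193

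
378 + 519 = 897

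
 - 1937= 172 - 2109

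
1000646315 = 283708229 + 716938086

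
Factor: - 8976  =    -  2^4*3^1*11^1*17^1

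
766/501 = 1  +  265/501 = 1.53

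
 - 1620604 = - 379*4276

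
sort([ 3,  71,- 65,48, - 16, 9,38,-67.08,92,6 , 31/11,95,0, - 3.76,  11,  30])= [ - 67.08, - 65,-16, - 3.76,  0,31/11,3,6, 9,11 , 30,38  ,  48,71,92,95 ] 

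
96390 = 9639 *10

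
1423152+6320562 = 7743714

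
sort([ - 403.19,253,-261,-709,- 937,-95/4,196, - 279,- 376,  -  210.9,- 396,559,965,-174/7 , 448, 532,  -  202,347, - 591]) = [  -  937,  -  709, - 591,-403.19,-396, - 376,- 279,-261,-210.9, - 202, - 174/7,-95/4, 196, 253, 347,448,532,559, 965]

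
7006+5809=12815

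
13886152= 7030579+6855573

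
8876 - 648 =8228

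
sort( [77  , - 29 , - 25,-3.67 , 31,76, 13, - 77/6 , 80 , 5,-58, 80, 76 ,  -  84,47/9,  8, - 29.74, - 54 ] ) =[ - 84,-58, - 54, - 29.74, - 29  ,  -  25 , - 77/6,- 3.67, 5 , 47/9, 8, 13, 31, 76,76, 77,  80,80] 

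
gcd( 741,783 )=3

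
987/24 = 329/8 = 41.12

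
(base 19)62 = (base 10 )116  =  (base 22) 56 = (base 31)3N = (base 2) 1110100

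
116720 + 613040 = 729760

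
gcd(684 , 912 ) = 228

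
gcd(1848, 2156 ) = 308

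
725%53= 36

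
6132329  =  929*6601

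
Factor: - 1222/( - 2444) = 2^(  -  1)  =  1/2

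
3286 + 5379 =8665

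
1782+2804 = 4586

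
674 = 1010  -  336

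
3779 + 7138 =10917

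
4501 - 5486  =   - 985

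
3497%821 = 213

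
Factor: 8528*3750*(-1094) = - 34986120000 = - 2^6 * 3^1*5^4*13^1*41^1 *547^1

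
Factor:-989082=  -2^1*3^2*54949^1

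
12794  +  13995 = 26789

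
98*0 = 0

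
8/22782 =4/11391  =  0.00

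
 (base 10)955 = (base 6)4231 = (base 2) 1110111011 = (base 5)12310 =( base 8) 1673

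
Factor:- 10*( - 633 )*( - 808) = - 2^4 * 3^1 * 5^1*101^1* 211^1 = -5114640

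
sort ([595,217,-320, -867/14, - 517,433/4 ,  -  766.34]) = [  -  766.34, - 517, - 320 ,  -  867/14, 433/4,  217,595 ] 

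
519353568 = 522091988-2738420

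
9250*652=6031000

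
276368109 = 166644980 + 109723129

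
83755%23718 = 12601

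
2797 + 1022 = 3819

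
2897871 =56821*51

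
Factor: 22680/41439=7560/13813 = 2^3* 3^3*5^1*7^1*19^( - 1 )*727^( - 1 )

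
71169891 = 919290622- 848120731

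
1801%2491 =1801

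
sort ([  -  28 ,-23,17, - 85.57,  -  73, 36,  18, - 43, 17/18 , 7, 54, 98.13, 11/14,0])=[-85.57,-73, - 43, - 28,  -  23,0,  11/14, 17/18,7 , 17, 18,36, 54, 98.13]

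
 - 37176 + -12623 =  - 49799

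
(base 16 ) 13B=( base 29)AP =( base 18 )H9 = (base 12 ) 223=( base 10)315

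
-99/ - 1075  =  99/1075 = 0.09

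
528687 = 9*58743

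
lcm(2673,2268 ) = 74844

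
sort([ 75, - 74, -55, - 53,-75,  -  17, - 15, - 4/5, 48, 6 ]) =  [ - 75, - 74, - 55, -53, - 17, - 15, - 4/5,  6,48, 75] 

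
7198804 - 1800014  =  5398790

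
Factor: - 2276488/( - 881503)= 2^3*7^( - 1)*125929^( - 1) * 284561^1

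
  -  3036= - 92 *33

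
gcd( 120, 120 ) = 120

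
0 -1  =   - 1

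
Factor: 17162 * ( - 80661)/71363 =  - 1384304082/71363 =-2^1*3^1*7^1*23^1*167^1*8581^1 *71363^ ( - 1)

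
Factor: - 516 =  - 2^2*3^1 * 43^1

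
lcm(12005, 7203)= 36015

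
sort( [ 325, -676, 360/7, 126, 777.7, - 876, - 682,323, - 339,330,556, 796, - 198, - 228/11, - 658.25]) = [ - 876, - 682, - 676 , - 658.25, - 339, - 198, - 228/11, 360/7,126, 323 , 325, 330, 556, 777.7 , 796]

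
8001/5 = 8001/5 = 1600.20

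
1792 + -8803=-7011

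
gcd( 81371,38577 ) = 1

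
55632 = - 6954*(  -  8 )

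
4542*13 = 59046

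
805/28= 115/4 = 28.75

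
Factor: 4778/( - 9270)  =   - 2389/4635=-3^( - 2 )*5^( - 1 )*103^( - 1)*2389^1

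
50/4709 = 50/4709 = 0.01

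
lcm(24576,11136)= 712704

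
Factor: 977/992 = 2^ ( - 5 )*31^ ( -1)*977^1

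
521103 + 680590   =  1201693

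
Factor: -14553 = -3^3*7^2 * 11^1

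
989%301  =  86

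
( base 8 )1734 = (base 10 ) 988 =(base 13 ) 5B0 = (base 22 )20K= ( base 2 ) 1111011100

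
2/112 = 1/56 = 0.02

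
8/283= 8/283= 0.03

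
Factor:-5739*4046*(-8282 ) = 2^2*3^1*7^1*17^2*41^1*101^1*1913^1  =  192307990308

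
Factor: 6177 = 3^1*29^1 * 71^1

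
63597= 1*63597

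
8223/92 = 89 + 35/92 = 89.38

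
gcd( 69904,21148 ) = 68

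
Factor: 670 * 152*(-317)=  - 32283280  =  - 2^4*5^1*19^1*67^1 * 317^1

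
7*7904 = 55328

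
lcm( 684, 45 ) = 3420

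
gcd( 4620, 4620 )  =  4620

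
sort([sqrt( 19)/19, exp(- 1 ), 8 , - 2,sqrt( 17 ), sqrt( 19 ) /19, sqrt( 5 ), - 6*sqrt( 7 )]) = [ - 6*sqrt(7 ), - 2,sqrt (19 )/19, sqrt( 19 )/19, exp( - 1 ),sqrt( 5 ),  sqrt( 17), 8]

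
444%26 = 2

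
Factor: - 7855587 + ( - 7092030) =-3^1 * 43^1*115873^1=- 14947617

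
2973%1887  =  1086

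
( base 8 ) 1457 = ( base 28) 113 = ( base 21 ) 1hh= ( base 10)815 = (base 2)1100101111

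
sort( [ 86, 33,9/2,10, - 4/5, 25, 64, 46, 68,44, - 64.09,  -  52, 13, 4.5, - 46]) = [ - 64.09, - 52, - 46, - 4/5,9/2, 4.5, 10, 13, 25 , 33, 44,  46,64,  68,86]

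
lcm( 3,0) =0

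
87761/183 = 479  +  104/183 = 479.57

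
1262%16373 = 1262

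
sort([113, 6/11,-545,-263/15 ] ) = [ - 545, -263/15, 6/11,113] 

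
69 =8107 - 8038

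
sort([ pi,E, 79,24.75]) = [ E,pi,24.75 , 79] 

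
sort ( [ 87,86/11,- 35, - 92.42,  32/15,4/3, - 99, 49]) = [ - 99,  -  92.42, - 35, 4/3, 32/15 , 86/11,49,87 ] 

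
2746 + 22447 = 25193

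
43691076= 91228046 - 47536970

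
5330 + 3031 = 8361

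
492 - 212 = 280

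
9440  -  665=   8775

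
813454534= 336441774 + 477012760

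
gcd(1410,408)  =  6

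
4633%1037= 485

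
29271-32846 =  - 3575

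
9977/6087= 9977/6087=1.64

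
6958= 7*994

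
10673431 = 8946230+1727201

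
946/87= 946/87 = 10.87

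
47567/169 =3659/13= 281.46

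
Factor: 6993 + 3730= 10723 =10723^1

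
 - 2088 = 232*(-9)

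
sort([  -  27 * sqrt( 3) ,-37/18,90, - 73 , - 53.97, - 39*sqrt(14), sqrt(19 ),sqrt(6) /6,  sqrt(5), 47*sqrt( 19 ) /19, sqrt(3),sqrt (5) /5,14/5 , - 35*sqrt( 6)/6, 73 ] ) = [ - 39*sqrt(14),  -  73, - 53.97 , - 27*sqrt(3), - 35*sqrt(6) /6 , - 37/18,  sqrt(6)/6,  sqrt(5 )/5,sqrt(3) , sqrt(5 ) , 14/5, sqrt(19),  47 *sqrt( 19 ) /19,73, 90]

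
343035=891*385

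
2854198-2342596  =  511602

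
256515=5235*49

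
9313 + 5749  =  15062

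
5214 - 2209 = 3005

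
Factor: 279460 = 2^2 * 5^1 * 89^1*157^1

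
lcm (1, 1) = 1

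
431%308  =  123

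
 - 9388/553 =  - 9388/553 = - 16.98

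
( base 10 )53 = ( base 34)1j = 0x35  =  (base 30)1n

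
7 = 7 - 0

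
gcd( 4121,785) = 1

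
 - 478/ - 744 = 239/372 = 0.64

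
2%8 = 2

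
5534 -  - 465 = 5999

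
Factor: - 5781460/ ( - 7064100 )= 3^( - 2 )*5^( - 1)*47^( - 1) * 167^( - 1)*467^1 * 619^1 = 289073/353205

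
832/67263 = 832/67263 = 0.01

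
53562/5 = 53562/5  =  10712.40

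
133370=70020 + 63350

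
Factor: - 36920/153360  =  -13/54 = - 2^( - 1)*3^(-3)*13^1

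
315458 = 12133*26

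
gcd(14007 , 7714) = 203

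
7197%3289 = 619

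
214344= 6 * 35724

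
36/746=18/373  =  0.05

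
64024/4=16006 = 16006.00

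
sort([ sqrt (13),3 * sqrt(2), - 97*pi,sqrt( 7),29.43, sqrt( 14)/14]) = [-97*pi,sqrt(14)/14,sqrt( 7), sqrt(13), 3  *  sqrt (2),29.43 ] 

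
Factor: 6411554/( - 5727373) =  - 2^1*47^( - 1 ) * 233^( - 1)*523^( - 1 )*3205777^1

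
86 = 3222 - 3136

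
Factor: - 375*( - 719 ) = 269625 =3^1*5^3 * 719^1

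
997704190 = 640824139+356880051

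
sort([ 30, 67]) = [ 30,  67]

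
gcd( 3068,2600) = 52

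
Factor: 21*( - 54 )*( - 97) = 2^1 * 3^4*7^1*97^1 = 109998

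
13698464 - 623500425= -609801961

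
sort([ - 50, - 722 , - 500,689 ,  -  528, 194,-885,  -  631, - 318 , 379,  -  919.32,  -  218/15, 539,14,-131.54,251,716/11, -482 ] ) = [ - 919.32,  -  885, -722, - 631,-528,- 500,  -  482, - 318, - 131.54,  -  50 ,-218/15,14, 716/11, 194,  251,379,539,689]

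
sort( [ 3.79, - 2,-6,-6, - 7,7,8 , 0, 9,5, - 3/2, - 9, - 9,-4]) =[ - 9, - 9, - 7, -6, - 6, - 4 , -2, - 3/2,0,3.79,5, 7, 8,9] 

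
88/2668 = 22/667 =0.03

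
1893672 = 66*28692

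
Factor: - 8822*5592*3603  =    -  2^4*3^2*11^1*233^1*401^1*1201^1 =- 177745444272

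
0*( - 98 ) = 0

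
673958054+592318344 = 1266276398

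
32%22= 10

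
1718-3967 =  - 2249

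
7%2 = 1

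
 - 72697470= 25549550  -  98247020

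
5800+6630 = 12430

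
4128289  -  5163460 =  - 1035171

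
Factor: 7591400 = 2^3*5^2*37957^1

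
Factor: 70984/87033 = 2^3*3^(-1)*19^1 * 67^( - 1)*433^( - 1)* 467^1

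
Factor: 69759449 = 17^1 * 79^1 * 127^1*409^1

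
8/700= 2/175 = 0.01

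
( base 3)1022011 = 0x3b5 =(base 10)949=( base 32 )TL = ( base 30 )11J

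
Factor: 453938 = 2^1*263^1*863^1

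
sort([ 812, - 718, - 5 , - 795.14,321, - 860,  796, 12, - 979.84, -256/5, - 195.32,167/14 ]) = [  -  979.84, - 860, - 795.14, - 718, -195.32 , - 256/5,-5,167/14 , 12, 321,  796,812]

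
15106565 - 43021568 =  - 27915003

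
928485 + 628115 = 1556600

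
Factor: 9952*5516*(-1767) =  - 96999874944= - 2^7*3^1 * 7^1*19^1*31^1*197^1*311^1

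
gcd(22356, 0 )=22356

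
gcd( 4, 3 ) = 1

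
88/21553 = 88/21553 = 0.00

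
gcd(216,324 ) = 108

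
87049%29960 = 27129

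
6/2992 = 3/1496 =0.00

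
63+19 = 82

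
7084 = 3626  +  3458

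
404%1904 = 404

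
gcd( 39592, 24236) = 4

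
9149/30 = 9149/30 = 304.97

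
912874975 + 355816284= 1268691259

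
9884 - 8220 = 1664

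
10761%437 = 273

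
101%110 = 101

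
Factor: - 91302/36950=- 45651/18475 = - 3^1*5^( - 2)*739^( - 1)*15217^1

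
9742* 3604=35110168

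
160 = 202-42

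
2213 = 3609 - 1396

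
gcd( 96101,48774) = 1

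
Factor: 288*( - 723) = - 208224=- 2^5*3^3* 241^1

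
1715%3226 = 1715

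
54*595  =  32130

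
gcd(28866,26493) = 3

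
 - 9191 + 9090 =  - 101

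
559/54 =559/54=10.35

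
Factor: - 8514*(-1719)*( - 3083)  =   - 45121449978 = - 2^1 * 3^4 * 11^1 * 43^1*191^1*3083^1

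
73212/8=9151 + 1/2 =9151.50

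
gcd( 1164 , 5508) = 12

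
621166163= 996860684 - 375694521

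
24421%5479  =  2505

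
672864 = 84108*8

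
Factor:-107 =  - 107^1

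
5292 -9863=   -  4571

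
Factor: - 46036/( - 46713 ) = 68/69 = 2^2*3^( - 1) * 17^1*23^( - 1) 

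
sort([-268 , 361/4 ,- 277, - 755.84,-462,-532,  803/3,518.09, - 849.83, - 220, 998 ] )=[ -849.83, - 755.84,-532, - 462,- 277, - 268, - 220,361/4,803/3,  518.09 , 998 ] 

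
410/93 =4 + 38/93 = 4.41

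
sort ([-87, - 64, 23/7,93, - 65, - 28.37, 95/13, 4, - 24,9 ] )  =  [- 87, - 65 ,-64, - 28.37, - 24,23/7, 4,95/13,  9, 93 ]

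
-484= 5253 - 5737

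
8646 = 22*393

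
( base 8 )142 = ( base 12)82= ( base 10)98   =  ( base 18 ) 58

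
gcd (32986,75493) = 1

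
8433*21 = 177093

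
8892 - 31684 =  -22792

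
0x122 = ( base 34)8I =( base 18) G2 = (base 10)290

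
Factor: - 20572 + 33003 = 12431 = 31^1*401^1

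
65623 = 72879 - 7256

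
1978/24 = 989/12 = 82.42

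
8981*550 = 4939550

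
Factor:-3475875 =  - 3^1*5^3*  13^1*23^1*31^1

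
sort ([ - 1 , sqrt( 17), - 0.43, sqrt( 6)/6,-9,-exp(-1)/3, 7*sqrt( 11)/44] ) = [-9, - 1, - 0.43, - exp(  -  1)/3,  sqrt( 6) /6, 7 * sqrt(11)/44,sqrt( 17 )]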